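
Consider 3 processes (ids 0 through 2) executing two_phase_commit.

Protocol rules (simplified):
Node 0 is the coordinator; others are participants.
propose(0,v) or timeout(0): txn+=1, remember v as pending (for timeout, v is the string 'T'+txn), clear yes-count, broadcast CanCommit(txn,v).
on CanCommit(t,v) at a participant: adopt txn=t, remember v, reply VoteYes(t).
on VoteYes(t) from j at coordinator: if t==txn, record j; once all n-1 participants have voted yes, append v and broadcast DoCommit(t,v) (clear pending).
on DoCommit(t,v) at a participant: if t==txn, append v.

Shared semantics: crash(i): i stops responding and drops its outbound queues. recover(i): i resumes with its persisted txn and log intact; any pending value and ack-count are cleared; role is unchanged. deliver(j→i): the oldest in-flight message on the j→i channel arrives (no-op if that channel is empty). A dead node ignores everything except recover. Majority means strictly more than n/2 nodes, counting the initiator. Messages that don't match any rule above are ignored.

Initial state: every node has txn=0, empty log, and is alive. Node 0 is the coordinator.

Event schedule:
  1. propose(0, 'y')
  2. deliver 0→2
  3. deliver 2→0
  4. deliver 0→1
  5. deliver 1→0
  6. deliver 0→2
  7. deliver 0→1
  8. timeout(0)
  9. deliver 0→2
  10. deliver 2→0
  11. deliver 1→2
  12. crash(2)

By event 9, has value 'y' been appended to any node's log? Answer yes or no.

after 1 — propose(0,'y'): n0:coor/t1/[-]
after 2 — deliver 0→2: n2:part/t1/[-]
after 3 — deliver 2→0: ·
after 4 — deliver 0→1: n1:part/t1/[-]
after 5 — deliver 1→0: n0:coor/t1/[y]
after 6 — deliver 0→2: n2:part/t1/[y]
after 7 — deliver 0→1: n1:part/t1/[y]
after 8 — timeout(0): n0:coor/t2/[y]
after 9 — deliver 0→2: n2:part/t2/[y]

yes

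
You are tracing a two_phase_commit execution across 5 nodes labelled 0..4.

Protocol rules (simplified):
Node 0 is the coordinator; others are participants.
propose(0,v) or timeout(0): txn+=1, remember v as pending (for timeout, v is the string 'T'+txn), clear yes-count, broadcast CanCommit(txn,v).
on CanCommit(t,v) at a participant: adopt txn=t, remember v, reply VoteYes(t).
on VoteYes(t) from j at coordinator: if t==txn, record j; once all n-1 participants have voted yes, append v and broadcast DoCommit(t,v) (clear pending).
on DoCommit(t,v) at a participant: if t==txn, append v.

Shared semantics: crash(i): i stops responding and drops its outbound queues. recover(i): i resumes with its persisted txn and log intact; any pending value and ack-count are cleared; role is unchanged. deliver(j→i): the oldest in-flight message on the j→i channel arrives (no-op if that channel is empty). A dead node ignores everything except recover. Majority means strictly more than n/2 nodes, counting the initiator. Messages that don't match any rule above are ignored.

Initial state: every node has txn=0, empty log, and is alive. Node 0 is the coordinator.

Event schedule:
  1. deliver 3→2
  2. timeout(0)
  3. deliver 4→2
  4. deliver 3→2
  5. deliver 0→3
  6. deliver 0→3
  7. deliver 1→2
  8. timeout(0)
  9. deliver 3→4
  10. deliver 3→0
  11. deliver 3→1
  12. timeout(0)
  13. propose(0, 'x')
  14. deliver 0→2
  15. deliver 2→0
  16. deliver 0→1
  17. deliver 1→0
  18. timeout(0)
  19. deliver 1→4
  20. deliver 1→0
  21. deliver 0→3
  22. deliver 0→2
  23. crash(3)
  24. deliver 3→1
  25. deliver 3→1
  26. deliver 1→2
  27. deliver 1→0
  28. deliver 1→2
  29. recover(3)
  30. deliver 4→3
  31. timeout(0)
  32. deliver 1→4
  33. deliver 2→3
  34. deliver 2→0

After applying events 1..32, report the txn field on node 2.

2

after 1 — deliver 3→2: ·
after 2 — timeout(0): n0:coor/t1/[-]
after 3 — deliver 4→2: ·
after 4 — deliver 3→2: ·
after 5 — deliver 0→3: n3:part/t1/[-]
after 6 — deliver 0→3: ·
after 7 — deliver 1→2: ·
after 8 — timeout(0): n0:coor/t2/[-]
after 9 — deliver 3→4: ·
after 10 — deliver 3→0: ·
after 11 — deliver 3→1: ·
after 12 — timeout(0): n0:coor/t3/[-]
after 13 — propose(0,'x'): n0:coor/t4/[-]
after 14 — deliver 0→2: n2:part/t1/[-]
after 15 — deliver 2→0: ·
after 16 — deliver 0→1: n1:part/t1/[-]
after 17 — deliver 1→0: ·
after 18 — timeout(0): n0:coor/t5/[-]
after 19 — deliver 1→4: ·
after 20 — deliver 1→0: ·
after 21 — deliver 0→3: n3:part/t2/[-]
after 22 — deliver 0→2: n2:part/t2/[-]
after 23 — crash(3): n3:✗part/t2/[-]
after 24 — deliver 3→1: ·
after 25 — deliver 3→1: ·
after 26 — deliver 1→2: ·
after 27 — deliver 1→0: ·
after 28 — deliver 1→2: ·
after 29 — recover(3): n3:part/t2/[-]
after 30 — deliver 4→3: ·
after 31 — timeout(0): n0:coor/t6/[-]
after 32 — deliver 1→4: ·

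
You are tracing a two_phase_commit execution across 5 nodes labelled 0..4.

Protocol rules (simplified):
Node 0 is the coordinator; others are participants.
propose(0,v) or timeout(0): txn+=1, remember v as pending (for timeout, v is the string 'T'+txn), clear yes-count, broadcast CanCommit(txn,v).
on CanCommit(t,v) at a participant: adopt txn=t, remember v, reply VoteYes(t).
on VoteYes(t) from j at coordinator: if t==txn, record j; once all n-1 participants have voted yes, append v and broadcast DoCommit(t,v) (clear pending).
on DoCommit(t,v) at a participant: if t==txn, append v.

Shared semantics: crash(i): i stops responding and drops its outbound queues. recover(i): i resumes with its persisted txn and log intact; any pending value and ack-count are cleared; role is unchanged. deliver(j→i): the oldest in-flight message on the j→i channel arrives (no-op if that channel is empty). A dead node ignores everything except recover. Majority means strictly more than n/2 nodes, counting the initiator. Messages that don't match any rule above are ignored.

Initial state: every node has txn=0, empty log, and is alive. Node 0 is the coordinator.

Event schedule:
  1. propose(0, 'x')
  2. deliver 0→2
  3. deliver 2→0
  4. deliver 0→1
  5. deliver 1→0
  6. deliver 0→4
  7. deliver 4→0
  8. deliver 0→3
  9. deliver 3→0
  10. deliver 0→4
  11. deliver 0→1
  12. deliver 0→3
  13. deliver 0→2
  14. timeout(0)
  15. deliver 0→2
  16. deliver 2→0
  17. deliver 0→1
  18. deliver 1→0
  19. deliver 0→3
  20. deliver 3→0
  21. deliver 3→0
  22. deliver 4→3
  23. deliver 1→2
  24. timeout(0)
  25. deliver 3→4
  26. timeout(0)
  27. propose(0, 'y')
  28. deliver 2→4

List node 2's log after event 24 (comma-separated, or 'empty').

x

after 1 — propose(0,'x'): n0:coor/t1/[-]
after 2 — deliver 0→2: n2:part/t1/[-]
after 3 — deliver 2→0: ·
after 4 — deliver 0→1: n1:part/t1/[-]
after 5 — deliver 1→0: ·
after 6 — deliver 0→4: n4:part/t1/[-]
after 7 — deliver 4→0: ·
after 8 — deliver 0→3: n3:part/t1/[-]
after 9 — deliver 3→0: n0:coor/t1/[x]
after 10 — deliver 0→4: n4:part/t1/[x]
after 11 — deliver 0→1: n1:part/t1/[x]
after 12 — deliver 0→3: n3:part/t1/[x]
after 13 — deliver 0→2: n2:part/t1/[x]
after 14 — timeout(0): n0:coor/t2/[x]
after 15 — deliver 0→2: n2:part/t2/[x]
after 16 — deliver 2→0: ·
after 17 — deliver 0→1: n1:part/t2/[x]
after 18 — deliver 1→0: ·
after 19 — deliver 0→3: n3:part/t2/[x]
after 20 — deliver 3→0: ·
after 21 — deliver 3→0: ·
after 22 — deliver 4→3: ·
after 23 — deliver 1→2: ·
after 24 — timeout(0): n0:coor/t3/[x]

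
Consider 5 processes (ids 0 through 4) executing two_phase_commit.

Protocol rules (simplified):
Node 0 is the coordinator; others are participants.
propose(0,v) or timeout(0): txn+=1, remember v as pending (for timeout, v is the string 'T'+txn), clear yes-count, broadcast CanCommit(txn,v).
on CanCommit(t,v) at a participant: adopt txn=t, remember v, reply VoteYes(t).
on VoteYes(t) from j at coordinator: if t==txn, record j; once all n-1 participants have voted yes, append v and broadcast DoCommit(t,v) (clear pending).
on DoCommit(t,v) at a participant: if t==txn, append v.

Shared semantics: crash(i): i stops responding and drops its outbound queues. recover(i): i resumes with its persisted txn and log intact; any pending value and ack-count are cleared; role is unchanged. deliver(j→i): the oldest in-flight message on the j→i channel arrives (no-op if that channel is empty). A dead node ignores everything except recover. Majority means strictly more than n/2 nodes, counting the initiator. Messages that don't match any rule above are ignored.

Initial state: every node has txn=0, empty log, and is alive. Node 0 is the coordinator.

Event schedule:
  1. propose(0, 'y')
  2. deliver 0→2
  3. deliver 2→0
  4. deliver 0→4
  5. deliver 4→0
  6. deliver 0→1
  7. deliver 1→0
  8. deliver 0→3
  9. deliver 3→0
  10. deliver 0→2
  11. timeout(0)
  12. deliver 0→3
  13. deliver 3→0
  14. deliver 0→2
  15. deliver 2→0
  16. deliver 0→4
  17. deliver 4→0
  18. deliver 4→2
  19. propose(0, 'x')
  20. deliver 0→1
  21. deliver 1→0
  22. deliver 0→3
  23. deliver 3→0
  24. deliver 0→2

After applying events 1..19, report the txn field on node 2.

2

after 1 — propose(0,'y'): n0:coor/t1/[-]
after 2 — deliver 0→2: n2:part/t1/[-]
after 3 — deliver 2→0: ·
after 4 — deliver 0→4: n4:part/t1/[-]
after 5 — deliver 4→0: ·
after 6 — deliver 0→1: n1:part/t1/[-]
after 7 — deliver 1→0: ·
after 8 — deliver 0→3: n3:part/t1/[-]
after 9 — deliver 3→0: n0:coor/t1/[y]
after 10 — deliver 0→2: n2:part/t1/[y]
after 11 — timeout(0): n0:coor/t2/[y]
after 12 — deliver 0→3: n3:part/t1/[y]
after 13 — deliver 3→0: ·
after 14 — deliver 0→2: n2:part/t2/[y]
after 15 — deliver 2→0: ·
after 16 — deliver 0→4: n4:part/t1/[y]
after 17 — deliver 4→0: ·
after 18 — deliver 4→2: ·
after 19 — propose(0,'x'): n0:coor/t3/[y]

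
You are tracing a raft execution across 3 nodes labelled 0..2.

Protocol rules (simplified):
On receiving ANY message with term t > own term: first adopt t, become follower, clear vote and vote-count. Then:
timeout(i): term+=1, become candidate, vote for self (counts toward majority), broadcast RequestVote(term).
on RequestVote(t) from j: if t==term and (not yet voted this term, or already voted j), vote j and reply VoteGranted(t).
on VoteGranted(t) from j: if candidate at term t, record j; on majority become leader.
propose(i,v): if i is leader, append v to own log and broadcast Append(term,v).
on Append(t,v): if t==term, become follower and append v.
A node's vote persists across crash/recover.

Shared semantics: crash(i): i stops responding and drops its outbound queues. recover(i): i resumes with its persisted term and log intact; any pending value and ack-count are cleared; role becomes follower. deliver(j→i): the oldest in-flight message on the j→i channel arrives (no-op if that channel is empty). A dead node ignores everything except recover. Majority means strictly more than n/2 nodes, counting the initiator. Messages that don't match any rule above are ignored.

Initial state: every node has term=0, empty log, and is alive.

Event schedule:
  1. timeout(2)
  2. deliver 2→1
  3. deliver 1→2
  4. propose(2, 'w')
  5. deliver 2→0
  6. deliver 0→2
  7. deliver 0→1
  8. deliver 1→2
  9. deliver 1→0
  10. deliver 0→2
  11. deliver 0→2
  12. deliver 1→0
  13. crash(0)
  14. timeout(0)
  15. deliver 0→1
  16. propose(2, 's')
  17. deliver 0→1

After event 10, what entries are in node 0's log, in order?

[1] timeout(2) → N2(cand t1 [-])
[2] deliver 2→1 → N1(foll t1 [-])
[3] deliver 1→2 → N2(lead t1 [-])
[4] propose(2,'w') → N2(lead t1 [w])
[5] deliver 2→0 → N0(foll t1 [-])
[6] deliver 0→2 → ∅
[7] deliver 0→1 → ∅
[8] deliver 1→2 → ∅
[9] deliver 1→0 → ∅
[10] deliver 0→2 → ∅

empty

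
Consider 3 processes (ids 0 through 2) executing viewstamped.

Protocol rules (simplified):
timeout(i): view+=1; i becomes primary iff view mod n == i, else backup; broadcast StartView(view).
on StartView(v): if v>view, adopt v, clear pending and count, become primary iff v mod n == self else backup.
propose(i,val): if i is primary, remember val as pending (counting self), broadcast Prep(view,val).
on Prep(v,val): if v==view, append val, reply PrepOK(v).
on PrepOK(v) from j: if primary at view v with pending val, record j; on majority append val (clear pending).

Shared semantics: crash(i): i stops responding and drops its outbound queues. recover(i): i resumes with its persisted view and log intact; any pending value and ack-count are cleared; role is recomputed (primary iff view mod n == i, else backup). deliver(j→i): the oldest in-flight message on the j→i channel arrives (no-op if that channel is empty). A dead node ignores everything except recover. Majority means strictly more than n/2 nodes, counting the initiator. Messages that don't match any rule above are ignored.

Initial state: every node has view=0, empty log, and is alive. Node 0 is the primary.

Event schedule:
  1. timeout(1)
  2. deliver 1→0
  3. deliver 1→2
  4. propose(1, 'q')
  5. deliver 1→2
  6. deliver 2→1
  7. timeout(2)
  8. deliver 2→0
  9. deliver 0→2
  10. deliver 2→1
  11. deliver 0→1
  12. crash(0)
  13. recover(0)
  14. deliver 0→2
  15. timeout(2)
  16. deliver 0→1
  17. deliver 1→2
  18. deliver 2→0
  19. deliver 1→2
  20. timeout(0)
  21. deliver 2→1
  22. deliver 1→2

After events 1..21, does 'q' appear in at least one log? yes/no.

after 1 — timeout(1): n1:prim/v1/[-]
after 2 — deliver 1→0: n0:back/v1/[-]
after 3 — deliver 1→2: n2:back/v1/[-]
after 4 — propose(1,'q'): ·
after 5 — deliver 1→2: n2:back/v1/[q]
after 6 — deliver 2→1: n1:prim/v1/[q]
after 7 — timeout(2): n2:prim/v2/[q]
after 8 — deliver 2→0: n0:back/v2/[-]
after 9 — deliver 0→2: ·
after 10 — deliver 2→1: n1:back/v2/[q]
after 11 — deliver 0→1: ·
after 12 — crash(0): n0:✗back/v2/[-]
after 13 — recover(0): n0:back/v2/[-]
after 14 — deliver 0→2: ·
after 15 — timeout(2): n2:back/v3/[q]
after 16 — deliver 0→1: ·
after 17 — deliver 1→2: ·
after 18 — deliver 2→0: n0:prim/v3/[-]
after 19 — deliver 1→2: ·
after 20 — timeout(0): n0:back/v4/[-]
after 21 — deliver 2→1: n1:back/v3/[q]

yes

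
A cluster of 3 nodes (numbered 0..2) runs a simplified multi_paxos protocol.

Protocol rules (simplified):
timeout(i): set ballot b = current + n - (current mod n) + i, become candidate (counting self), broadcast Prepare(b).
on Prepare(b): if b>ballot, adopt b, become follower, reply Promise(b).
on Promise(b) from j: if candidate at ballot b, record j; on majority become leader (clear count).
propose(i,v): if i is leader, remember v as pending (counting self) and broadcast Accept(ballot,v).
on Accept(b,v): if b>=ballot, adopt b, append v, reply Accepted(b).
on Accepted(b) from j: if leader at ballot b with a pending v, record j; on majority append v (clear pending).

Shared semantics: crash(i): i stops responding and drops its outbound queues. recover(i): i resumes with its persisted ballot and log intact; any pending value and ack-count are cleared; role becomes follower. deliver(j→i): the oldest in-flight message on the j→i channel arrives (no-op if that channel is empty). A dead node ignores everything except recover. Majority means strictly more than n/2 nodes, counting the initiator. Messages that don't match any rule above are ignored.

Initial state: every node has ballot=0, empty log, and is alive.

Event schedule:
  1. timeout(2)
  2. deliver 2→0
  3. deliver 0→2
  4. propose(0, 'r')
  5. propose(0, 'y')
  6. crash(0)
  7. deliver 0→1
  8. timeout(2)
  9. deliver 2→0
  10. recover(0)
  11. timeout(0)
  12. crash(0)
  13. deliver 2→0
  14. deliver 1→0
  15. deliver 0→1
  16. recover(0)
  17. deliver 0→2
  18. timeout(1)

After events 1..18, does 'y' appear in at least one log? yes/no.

no

[1] timeout(2) → N2(cand b5 [-])
[2] deliver 2→0 → N0(foll b5 [-])
[3] deliver 0→2 → N2(lead b5 [-])
[4] propose(0,'r') → ∅
[5] propose(0,'y') → ∅
[6] crash(0) → N0(✗foll b5 [-])
[7] deliver 0→1 → ∅
[8] timeout(2) → N2(cand b8 [-])
[9] deliver 2→0 → ∅
[10] recover(0) → N0(foll b5 [-])
[11] timeout(0) → N0(cand b6 [-])
[12] crash(0) → N0(✗cand b6 [-])
[13] deliver 2→0 → ∅
[14] deliver 1→0 → ∅
[15] deliver 0→1 → ∅
[16] recover(0) → N0(foll b6 [-])
[17] deliver 0→2 → ∅
[18] timeout(1) → N1(cand b4 [-])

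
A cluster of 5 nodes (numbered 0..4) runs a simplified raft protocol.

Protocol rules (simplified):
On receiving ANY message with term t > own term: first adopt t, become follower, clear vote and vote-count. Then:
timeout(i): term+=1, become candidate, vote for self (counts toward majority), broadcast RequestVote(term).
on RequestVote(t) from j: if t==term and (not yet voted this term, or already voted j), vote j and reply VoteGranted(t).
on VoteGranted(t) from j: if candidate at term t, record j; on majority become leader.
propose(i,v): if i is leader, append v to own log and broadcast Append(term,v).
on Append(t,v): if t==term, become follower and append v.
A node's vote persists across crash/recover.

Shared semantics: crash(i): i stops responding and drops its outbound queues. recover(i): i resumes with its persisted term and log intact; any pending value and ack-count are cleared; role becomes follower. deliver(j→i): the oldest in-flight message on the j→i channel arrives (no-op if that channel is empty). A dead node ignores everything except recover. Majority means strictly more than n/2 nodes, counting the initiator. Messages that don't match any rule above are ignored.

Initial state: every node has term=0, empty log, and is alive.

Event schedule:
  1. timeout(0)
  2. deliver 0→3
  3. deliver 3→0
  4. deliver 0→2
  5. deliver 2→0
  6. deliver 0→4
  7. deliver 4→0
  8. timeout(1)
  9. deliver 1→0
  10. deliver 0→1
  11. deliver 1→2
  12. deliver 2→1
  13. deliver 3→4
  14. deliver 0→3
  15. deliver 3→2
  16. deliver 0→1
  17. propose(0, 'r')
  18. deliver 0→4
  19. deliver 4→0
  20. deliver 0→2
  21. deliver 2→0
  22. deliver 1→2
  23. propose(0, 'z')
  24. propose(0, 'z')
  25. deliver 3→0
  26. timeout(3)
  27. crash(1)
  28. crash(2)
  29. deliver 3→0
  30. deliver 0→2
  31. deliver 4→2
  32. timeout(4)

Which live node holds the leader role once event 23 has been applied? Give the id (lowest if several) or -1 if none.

0

1. timeout(0):  <0:cand t1 ->
2. deliver 0→3:  <3:foll t1 ->
3. deliver 3→0:  nop
4. deliver 0→2:  <2:foll t1 ->
5. deliver 2→0:  <0:lead t1 ->
6. deliver 0→4:  <4:foll t1 ->
7. deliver 4→0:  nop
8. timeout(1):  <1:cand t1 ->
9. deliver 1→0:  nop
10. deliver 0→1:  nop
11. deliver 1→2:  nop
12. deliver 2→1:  nop
13. deliver 3→4:  nop
14. deliver 0→3:  nop
15. deliver 3→2:  nop
16. deliver 0→1:  nop
17. propose(0,'r'):  <0:lead t1 r>
18. deliver 0→4:  <4:foll t1 r>
19. deliver 4→0:  nop
20. deliver 0→2:  <2:foll t1 r>
21. deliver 2→0:  nop
22. deliver 1→2:  nop
23. propose(0,'z'):  <0:lead t1 r,z>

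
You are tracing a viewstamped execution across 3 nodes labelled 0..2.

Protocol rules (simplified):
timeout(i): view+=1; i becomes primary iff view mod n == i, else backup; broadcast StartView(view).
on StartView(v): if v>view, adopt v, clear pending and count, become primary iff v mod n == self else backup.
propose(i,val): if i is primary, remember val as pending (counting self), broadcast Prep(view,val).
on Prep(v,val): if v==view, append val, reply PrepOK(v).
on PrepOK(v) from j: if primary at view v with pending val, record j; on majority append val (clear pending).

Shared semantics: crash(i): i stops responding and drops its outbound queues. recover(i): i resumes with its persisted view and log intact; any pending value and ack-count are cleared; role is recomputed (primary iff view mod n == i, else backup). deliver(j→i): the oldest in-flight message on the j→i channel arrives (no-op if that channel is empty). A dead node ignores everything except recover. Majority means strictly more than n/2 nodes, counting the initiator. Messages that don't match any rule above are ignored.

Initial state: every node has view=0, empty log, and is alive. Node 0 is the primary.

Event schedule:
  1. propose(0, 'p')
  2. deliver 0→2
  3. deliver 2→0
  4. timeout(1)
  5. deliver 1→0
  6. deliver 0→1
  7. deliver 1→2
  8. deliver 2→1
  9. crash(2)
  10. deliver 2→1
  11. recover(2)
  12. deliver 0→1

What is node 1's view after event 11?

1

after 1 — propose(0,'p'): ·
after 2 — deliver 0→2: n2:back/v0/[p]
after 3 — deliver 2→0: n0:prim/v0/[p]
after 4 — timeout(1): n1:prim/v1/[-]
after 5 — deliver 1→0: n0:back/v1/[p]
after 6 — deliver 0→1: ·
after 7 — deliver 1→2: n2:back/v1/[p]
after 8 — deliver 2→1: ·
after 9 — crash(2): n2:✗back/v1/[p]
after 10 — deliver 2→1: ·
after 11 — recover(2): n2:back/v1/[p]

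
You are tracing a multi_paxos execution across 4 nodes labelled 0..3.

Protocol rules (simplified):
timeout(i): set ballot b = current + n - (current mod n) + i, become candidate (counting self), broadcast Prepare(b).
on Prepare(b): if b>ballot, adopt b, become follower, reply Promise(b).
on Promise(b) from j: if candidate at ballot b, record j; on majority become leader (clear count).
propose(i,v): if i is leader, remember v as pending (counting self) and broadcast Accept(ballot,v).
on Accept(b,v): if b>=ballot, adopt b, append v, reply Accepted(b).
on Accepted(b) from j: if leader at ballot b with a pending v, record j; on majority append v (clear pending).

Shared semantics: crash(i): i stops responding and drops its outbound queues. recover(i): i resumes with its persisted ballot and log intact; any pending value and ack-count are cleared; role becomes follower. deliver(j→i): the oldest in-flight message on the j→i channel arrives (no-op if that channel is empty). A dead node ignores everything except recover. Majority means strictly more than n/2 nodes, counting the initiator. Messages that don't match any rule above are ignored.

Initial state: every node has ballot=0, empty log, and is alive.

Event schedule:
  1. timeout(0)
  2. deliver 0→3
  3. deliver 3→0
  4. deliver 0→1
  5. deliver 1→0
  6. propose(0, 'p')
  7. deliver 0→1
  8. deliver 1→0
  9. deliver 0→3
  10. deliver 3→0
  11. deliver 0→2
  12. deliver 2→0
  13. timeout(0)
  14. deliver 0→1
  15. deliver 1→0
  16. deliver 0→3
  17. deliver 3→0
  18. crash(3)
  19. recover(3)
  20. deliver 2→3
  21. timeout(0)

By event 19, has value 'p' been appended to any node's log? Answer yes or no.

after 1 — timeout(0): n0:cand/b4/[-]
after 2 — deliver 0→3: n3:foll/b4/[-]
after 3 — deliver 3→0: ·
after 4 — deliver 0→1: n1:foll/b4/[-]
after 5 — deliver 1→0: n0:lead/b4/[-]
after 6 — propose(0,'p'): ·
after 7 — deliver 0→1: n1:foll/b4/[p]
after 8 — deliver 1→0: ·
after 9 — deliver 0→3: n3:foll/b4/[p]
after 10 — deliver 3→0: n0:lead/b4/[p]
after 11 — deliver 0→2: n2:foll/b4/[-]
after 12 — deliver 2→0: ·
after 13 — timeout(0): n0:cand/b8/[p]
after 14 — deliver 0→1: n1:foll/b8/[p]
after 15 — deliver 1→0: ·
after 16 — deliver 0→3: n3:foll/b8/[p]
after 17 — deliver 3→0: n0:lead/b8/[p]
after 18 — crash(3): n3:✗foll/b8/[p]
after 19 — recover(3): n3:foll/b8/[p]

yes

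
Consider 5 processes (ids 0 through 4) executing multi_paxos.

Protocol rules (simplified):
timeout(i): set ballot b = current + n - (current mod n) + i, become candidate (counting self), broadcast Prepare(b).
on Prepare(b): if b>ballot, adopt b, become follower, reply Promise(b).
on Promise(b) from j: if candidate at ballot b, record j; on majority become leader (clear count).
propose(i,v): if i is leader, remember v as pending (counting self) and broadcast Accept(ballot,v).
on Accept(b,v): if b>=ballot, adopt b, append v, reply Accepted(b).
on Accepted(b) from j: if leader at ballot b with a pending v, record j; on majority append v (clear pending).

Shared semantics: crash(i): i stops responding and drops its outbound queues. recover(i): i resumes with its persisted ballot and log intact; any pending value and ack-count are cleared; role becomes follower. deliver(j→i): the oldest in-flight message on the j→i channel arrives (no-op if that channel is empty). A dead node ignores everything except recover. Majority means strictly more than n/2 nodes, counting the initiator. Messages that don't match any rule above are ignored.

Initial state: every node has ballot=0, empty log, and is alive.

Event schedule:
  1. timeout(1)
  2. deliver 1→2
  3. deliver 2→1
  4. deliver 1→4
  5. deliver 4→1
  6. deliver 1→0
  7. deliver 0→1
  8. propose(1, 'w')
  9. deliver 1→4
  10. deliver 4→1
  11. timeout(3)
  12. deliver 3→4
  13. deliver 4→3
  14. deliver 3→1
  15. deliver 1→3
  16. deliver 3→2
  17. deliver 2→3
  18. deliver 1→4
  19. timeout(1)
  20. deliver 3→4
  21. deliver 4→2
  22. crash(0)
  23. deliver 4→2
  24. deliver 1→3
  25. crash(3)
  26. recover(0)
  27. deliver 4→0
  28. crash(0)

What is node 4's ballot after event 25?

8

[1] timeout(1) → N1(cand b6 [-])
[2] deliver 1→2 → N2(foll b6 [-])
[3] deliver 2→1 → ∅
[4] deliver 1→4 → N4(foll b6 [-])
[5] deliver 4→1 → N1(lead b6 [-])
[6] deliver 1→0 → N0(foll b6 [-])
[7] deliver 0→1 → ∅
[8] propose(1,'w') → ∅
[9] deliver 1→4 → N4(foll b6 [w])
[10] deliver 4→1 → ∅
[11] timeout(3) → N3(cand b8 [-])
[12] deliver 3→4 → N4(foll b8 [w])
[13] deliver 4→3 → ∅
[14] deliver 3→1 → N1(foll b8 [-])
[15] deliver 1→3 → ∅
[16] deliver 3→2 → N2(foll b8 [-])
[17] deliver 2→3 → N3(lead b8 [-])
[18] deliver 1→4 → ∅
[19] timeout(1) → N1(cand b11 [-])
[20] deliver 3→4 → ∅
[21] deliver 4→2 → ∅
[22] crash(0) → N0(✗foll b6 [-])
[23] deliver 4→2 → ∅
[24] deliver 1→3 → ∅
[25] crash(3) → N3(✗lead b8 [-])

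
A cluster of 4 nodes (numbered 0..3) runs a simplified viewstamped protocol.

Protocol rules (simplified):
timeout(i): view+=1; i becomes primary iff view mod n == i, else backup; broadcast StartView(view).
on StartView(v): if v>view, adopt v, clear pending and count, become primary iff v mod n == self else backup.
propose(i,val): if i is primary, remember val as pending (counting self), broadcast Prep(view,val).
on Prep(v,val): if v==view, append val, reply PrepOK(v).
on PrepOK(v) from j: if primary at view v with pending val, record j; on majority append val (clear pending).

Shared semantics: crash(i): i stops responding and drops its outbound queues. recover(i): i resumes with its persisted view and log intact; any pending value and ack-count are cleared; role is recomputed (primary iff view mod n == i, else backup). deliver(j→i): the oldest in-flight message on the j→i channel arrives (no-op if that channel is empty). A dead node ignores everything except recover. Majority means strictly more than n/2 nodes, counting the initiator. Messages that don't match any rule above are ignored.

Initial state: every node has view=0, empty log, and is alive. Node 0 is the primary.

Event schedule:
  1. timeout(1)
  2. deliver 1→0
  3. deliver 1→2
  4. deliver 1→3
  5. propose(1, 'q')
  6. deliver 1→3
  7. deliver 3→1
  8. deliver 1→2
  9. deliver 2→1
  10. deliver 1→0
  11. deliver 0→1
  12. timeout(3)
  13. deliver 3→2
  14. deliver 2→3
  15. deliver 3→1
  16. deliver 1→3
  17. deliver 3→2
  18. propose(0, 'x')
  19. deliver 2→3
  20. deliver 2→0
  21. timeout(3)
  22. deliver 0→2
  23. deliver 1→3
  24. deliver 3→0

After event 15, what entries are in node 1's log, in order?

q

1. timeout(1):  <1:prim v1 ->
2. deliver 1→0:  <0:back v1 ->
3. deliver 1→2:  <2:back v1 ->
4. deliver 1→3:  <3:back v1 ->
5. propose(1,'q'):  nop
6. deliver 1→3:  <3:back v1 q>
7. deliver 3→1:  nop
8. deliver 1→2:  <2:back v1 q>
9. deliver 2→1:  <1:prim v1 q>
10. deliver 1→0:  <0:back v1 q>
11. deliver 0→1:  nop
12. timeout(3):  <3:back v2 q>
13. deliver 3→2:  <2:prim v2 q>
14. deliver 2→3:  nop
15. deliver 3→1:  <1:back v2 q>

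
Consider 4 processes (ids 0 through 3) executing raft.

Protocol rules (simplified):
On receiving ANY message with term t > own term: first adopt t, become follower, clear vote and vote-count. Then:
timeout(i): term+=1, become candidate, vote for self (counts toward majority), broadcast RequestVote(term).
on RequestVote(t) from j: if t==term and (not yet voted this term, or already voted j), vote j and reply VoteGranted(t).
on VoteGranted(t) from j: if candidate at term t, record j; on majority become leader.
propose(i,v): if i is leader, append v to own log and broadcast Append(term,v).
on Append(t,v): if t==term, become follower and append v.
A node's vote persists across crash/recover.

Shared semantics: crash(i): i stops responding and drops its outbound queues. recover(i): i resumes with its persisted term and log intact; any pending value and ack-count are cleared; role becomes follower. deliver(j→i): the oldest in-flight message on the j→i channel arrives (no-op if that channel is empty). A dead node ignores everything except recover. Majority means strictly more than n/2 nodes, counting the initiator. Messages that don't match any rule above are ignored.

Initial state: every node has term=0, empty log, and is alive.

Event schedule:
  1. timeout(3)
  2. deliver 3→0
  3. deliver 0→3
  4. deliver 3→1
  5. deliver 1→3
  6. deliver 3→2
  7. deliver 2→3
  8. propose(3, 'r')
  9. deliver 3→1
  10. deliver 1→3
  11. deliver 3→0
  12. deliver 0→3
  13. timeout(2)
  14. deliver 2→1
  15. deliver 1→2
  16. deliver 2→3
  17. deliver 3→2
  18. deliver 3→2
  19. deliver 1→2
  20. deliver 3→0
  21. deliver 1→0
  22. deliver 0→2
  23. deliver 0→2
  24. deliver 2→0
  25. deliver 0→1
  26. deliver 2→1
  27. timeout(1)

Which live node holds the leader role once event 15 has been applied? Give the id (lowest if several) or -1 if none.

[1] timeout(3) → N3(cand t1 [-])
[2] deliver 3→0 → N0(foll t1 [-])
[3] deliver 0→3 → ∅
[4] deliver 3→1 → N1(foll t1 [-])
[5] deliver 1→3 → N3(lead t1 [-])
[6] deliver 3→2 → N2(foll t1 [-])
[7] deliver 2→3 → ∅
[8] propose(3,'r') → N3(lead t1 [r])
[9] deliver 3→1 → N1(foll t1 [r])
[10] deliver 1→3 → ∅
[11] deliver 3→0 → N0(foll t1 [r])
[12] deliver 0→3 → ∅
[13] timeout(2) → N2(cand t2 [-])
[14] deliver 2→1 → N1(foll t2 [r])
[15] deliver 1→2 → ∅

3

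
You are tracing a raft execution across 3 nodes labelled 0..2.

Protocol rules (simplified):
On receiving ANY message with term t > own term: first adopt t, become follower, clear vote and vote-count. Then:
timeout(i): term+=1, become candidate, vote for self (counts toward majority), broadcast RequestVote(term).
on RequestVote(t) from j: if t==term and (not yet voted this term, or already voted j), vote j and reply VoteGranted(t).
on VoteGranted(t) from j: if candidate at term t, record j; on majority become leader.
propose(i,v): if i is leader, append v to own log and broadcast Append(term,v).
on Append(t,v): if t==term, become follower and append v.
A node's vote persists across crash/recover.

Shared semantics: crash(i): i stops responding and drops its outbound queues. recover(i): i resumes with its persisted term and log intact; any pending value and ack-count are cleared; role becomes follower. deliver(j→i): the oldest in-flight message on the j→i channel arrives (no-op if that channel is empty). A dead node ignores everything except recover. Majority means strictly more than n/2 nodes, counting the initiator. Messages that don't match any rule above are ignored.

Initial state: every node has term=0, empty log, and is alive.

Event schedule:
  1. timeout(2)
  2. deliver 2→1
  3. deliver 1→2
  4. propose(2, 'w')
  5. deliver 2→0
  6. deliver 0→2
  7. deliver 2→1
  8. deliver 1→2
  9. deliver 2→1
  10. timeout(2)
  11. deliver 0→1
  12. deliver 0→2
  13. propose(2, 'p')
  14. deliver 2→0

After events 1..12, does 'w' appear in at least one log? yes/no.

yes

step 1 timeout(2): 2={cand,t=1,log=-}
step 2 deliver 2→1: 1={foll,t=1,log=-}
step 3 deliver 1→2: 2={lead,t=1,log=-}
step 4 propose(2,'w'): 2={lead,t=1,log=w}
step 5 deliver 2→0: 0={foll,t=1,log=-}
step 6 deliver 0→2: —
step 7 deliver 2→1: 1={foll,t=1,log=w}
step 8 deliver 1→2: —
step 9 deliver 2→1: —
step 10 timeout(2): 2={cand,t=2,log=w}
step 11 deliver 0→1: —
step 12 deliver 0→2: —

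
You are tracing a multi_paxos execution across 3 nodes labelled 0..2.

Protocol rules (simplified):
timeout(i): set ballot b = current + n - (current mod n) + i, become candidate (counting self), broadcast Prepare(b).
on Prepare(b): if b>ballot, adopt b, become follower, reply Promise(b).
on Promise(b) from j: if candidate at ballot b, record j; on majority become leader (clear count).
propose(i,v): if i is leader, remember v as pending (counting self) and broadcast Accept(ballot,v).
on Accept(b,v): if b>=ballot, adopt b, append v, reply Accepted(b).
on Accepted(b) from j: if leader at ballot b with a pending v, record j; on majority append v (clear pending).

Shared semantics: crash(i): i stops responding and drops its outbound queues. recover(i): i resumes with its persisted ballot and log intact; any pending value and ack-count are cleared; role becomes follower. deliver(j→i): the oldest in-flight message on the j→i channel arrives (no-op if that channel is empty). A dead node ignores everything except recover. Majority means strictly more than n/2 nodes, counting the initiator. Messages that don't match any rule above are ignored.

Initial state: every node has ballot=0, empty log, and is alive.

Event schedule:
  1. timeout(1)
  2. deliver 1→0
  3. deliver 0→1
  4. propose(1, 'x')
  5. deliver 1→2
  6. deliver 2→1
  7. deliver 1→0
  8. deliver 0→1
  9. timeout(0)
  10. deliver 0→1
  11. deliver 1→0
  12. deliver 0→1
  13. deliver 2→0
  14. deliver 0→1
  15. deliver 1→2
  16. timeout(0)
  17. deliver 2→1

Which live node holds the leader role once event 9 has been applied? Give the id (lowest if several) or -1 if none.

[1] timeout(1) → N1(cand b4 [-])
[2] deliver 1→0 → N0(foll b4 [-])
[3] deliver 0→1 → N1(lead b4 [-])
[4] propose(1,'x') → ∅
[5] deliver 1→2 → N2(foll b4 [-])
[6] deliver 2→1 → ∅
[7] deliver 1→0 → N0(foll b4 [x])
[8] deliver 0→1 → N1(lead b4 [x])
[9] timeout(0) → N0(cand b6 [x])

1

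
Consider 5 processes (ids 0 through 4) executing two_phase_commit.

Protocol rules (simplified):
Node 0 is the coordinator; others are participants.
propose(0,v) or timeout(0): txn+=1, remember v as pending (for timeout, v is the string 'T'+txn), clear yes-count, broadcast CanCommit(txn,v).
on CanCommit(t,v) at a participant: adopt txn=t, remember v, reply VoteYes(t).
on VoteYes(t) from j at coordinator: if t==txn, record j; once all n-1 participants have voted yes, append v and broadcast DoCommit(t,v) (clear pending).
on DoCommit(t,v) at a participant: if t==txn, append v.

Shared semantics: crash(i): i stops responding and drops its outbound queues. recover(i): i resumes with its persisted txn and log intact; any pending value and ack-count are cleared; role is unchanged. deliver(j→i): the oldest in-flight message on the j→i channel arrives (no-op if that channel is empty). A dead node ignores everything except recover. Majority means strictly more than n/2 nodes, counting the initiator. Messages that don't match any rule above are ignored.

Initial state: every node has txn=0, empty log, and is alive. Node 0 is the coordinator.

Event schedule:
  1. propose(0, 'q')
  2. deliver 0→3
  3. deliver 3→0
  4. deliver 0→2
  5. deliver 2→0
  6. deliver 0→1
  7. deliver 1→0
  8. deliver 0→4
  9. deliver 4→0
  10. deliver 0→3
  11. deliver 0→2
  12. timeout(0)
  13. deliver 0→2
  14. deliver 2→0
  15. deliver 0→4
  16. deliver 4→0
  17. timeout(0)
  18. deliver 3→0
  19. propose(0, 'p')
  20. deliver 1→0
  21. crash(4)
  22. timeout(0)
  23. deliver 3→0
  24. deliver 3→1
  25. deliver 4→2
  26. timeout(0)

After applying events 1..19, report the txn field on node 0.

step 1 propose(0,'q'): 0={coor,t=1,log=-}
step 2 deliver 0→3: 3={part,t=1,log=-}
step 3 deliver 3→0: —
step 4 deliver 0→2: 2={part,t=1,log=-}
step 5 deliver 2→0: —
step 6 deliver 0→1: 1={part,t=1,log=-}
step 7 deliver 1→0: —
step 8 deliver 0→4: 4={part,t=1,log=-}
step 9 deliver 4→0: 0={coor,t=1,log=q}
step 10 deliver 0→3: 3={part,t=1,log=q}
step 11 deliver 0→2: 2={part,t=1,log=q}
step 12 timeout(0): 0={coor,t=2,log=q}
step 13 deliver 0→2: 2={part,t=2,log=q}
step 14 deliver 2→0: —
step 15 deliver 0→4: 4={part,t=1,log=q}
step 16 deliver 4→0: —
step 17 timeout(0): 0={coor,t=3,log=q}
step 18 deliver 3→0: —
step 19 propose(0,'p'): 0={coor,t=4,log=q}

4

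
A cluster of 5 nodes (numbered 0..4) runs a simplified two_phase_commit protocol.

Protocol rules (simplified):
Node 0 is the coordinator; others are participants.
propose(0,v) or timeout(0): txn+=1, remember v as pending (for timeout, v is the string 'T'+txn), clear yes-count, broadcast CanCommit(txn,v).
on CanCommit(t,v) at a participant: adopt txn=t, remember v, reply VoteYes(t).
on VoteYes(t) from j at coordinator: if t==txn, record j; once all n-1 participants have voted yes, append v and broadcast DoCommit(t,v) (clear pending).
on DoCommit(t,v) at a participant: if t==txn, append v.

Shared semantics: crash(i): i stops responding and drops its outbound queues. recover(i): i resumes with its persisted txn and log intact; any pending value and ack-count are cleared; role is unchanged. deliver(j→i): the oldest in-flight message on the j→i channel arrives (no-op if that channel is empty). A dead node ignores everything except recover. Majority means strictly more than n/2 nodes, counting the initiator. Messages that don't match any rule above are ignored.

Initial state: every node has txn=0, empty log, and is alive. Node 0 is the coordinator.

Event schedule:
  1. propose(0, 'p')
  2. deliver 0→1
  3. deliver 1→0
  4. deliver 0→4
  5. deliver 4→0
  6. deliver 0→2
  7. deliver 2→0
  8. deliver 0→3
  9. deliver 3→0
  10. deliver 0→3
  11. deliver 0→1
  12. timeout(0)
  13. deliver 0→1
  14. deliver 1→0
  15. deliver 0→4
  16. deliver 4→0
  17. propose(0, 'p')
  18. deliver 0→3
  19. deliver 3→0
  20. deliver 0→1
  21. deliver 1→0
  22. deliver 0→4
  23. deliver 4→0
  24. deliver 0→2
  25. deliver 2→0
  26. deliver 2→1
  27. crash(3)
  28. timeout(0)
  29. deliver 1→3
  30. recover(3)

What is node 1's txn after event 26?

3

[1] propose(0,'p') → N0(coor t1 [-])
[2] deliver 0→1 → N1(part t1 [-])
[3] deliver 1→0 → ∅
[4] deliver 0→4 → N4(part t1 [-])
[5] deliver 4→0 → ∅
[6] deliver 0→2 → N2(part t1 [-])
[7] deliver 2→0 → ∅
[8] deliver 0→3 → N3(part t1 [-])
[9] deliver 3→0 → N0(coor t1 [p])
[10] deliver 0→3 → N3(part t1 [p])
[11] deliver 0→1 → N1(part t1 [p])
[12] timeout(0) → N0(coor t2 [p])
[13] deliver 0→1 → N1(part t2 [p])
[14] deliver 1→0 → ∅
[15] deliver 0→4 → N4(part t1 [p])
[16] deliver 4→0 → ∅
[17] propose(0,'p') → N0(coor t3 [p])
[18] deliver 0→3 → N3(part t2 [p])
[19] deliver 3→0 → ∅
[20] deliver 0→1 → N1(part t3 [p])
[21] deliver 1→0 → ∅
[22] deliver 0→4 → N4(part t2 [p])
[23] deliver 4→0 → ∅
[24] deliver 0→2 → N2(part t1 [p])
[25] deliver 2→0 → ∅
[26] deliver 2→1 → ∅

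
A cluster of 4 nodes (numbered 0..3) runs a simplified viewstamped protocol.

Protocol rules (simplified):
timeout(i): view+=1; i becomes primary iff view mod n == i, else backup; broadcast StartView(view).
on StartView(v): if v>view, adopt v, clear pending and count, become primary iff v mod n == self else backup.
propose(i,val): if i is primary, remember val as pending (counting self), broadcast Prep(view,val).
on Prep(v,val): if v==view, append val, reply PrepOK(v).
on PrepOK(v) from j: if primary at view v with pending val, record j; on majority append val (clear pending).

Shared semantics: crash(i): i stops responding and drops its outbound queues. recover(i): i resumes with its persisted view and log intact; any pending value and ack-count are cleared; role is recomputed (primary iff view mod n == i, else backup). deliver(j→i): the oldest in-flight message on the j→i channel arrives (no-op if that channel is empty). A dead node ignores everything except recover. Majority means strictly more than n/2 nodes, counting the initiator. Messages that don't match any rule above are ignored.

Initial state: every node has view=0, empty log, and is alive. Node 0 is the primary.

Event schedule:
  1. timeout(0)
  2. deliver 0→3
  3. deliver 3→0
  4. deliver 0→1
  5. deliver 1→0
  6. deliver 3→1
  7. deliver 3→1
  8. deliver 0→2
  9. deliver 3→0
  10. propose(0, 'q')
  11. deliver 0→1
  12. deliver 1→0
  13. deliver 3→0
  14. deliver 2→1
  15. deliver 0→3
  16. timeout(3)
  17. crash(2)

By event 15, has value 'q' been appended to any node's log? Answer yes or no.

[1] timeout(0) → N0(back v1 [-])
[2] deliver 0→3 → N3(back v1 [-])
[3] deliver 3→0 → ∅
[4] deliver 0→1 → N1(prim v1 [-])
[5] deliver 1→0 → ∅
[6] deliver 3→1 → ∅
[7] deliver 3→1 → ∅
[8] deliver 0→2 → N2(back v1 [-])
[9] deliver 3→0 → ∅
[10] propose(0,'q') → ∅
[11] deliver 0→1 → ∅
[12] deliver 1→0 → ∅
[13] deliver 3→0 → ∅
[14] deliver 2→1 → ∅
[15] deliver 0→3 → ∅

no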